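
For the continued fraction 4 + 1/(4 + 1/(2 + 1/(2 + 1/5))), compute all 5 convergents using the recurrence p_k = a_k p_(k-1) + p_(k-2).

Using the convergent recurrence p_i = a_i*p_{i-1} + p_{i-2}, q_i = a_i*q_{i-1} + q_{i-2} with p_{-2}=0, p_{-1}=1, q_{-2}=1, q_{-1}=0:
  i=0: a_0=4, p_0 = 4*1 + 0 = 4, q_0 = 4*0 + 1 = 1.
  i=1: a_1=4, p_1 = 4*4 + 1 = 17, q_1 = 4*1 + 0 = 4.
  i=2: a_2=2, p_2 = 2*17 + 4 = 38, q_2 = 2*4 + 1 = 9.
  i=3: a_3=2, p_3 = 2*38 + 17 = 93, q_3 = 2*9 + 4 = 22.
  i=4: a_4=5, p_4 = 5*93 + 38 = 503, q_4 = 5*22 + 9 = 119.

4/1, 17/4, 38/9, 93/22, 503/119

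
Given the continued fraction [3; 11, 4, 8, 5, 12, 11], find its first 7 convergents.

3/1, 34/11, 139/45, 1146/371, 5869/1900, 71574/23171, 793183/256781

Using the convergent recurrence p_i = a_i*p_{i-1} + p_{i-2}, q_i = a_i*q_{i-1} + q_{i-2} with p_{-2}=0, p_{-1}=1, q_{-2}=1, q_{-1}=0:
  i=0: a_0=3, p_0 = 3*1 + 0 = 3, q_0 = 3*0 + 1 = 1.
  i=1: a_1=11, p_1 = 11*3 + 1 = 34, q_1 = 11*1 + 0 = 11.
  i=2: a_2=4, p_2 = 4*34 + 3 = 139, q_2 = 4*11 + 1 = 45.
  i=3: a_3=8, p_3 = 8*139 + 34 = 1146, q_3 = 8*45 + 11 = 371.
  i=4: a_4=5, p_4 = 5*1146 + 139 = 5869, q_4 = 5*371 + 45 = 1900.
  i=5: a_5=12, p_5 = 12*5869 + 1146 = 71574, q_5 = 12*1900 + 371 = 23171.
  i=6: a_6=11, p_6 = 11*71574 + 5869 = 793183, q_6 = 11*23171 + 1900 = 256781.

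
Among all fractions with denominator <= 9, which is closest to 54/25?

13/6

Expand x = 54/25 as a continued fraction with the Euclidean algorithm:
  54 = 2*25 + 4, so a_0 = 2.
  25 = 6*4 + 1, so a_1 = 6.
  4 = 4*1 + 0, so a_2 = 4.
so x = [2; 6, 4].
Convergents (p_i = a_i*p_{i-1} + p_{i-2}, q_i = a_i*q_{i-1} + q_{i-2} with p_{-2}=0, p_{-1}=1, q_{-2}=1, q_{-1}=0), until the denominator exceeds 9:
  i=0: a_0=2, p_0 = 2*1 + 0 = 2, q_0 = 2*0 + 1 = 1.
  i=1: a_1=6, p_1 = 6*2 + 1 = 13, q_1 = 6*1 + 0 = 6.
  i=2: a_2=4, p_2 = 4*13 + 2 = 54, q_2 = 4*6 + 1 = 25.
q_2 = 25 > 9, so the last convergent with denominator <= 9 is p_1/q_1 = 13/6.
The closest fraction with denominator <= 9 is either p_1/q_1 or the intermediate fraction (k*p_1 + p_0)/(k*q_1 + q_0) with the largest k >= 1 whose denominator stays <= 9; these approach x as k grows, and every other convergent or intermediate fraction in range is farther away.
Largest k: floor((9 - q_0)/q_1) = floor((9 - 1)/6) = 1.
That gives (1*13 + 2)/(1*6 + 1) = 15/7.
Compare the errors: |x - 13/6| = |54*6 - 13*25|/(25*6) = 1/150, and |x - 15/7| = |54*7 - 15*25|/(25*7) = 3/175.
Cross-multiplying, 1*175 = 175 < 450 = 3*150, so 1/150 is smaller: the convergent 13/6 is closer to x than 15/7.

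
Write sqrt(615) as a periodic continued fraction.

Write x_i = (sqrt(615) + m_i)/d_i with (m_0, d_0) = (0, 1). a_0 = floor(sqrt(615)) = 24, since 24^2 = 576 <= 615 < 625 = 25^2.
Iterate m_{i+1} = d_i*a_i - m_i, d_{i+1} = (615 - m_{i+1}^2)/d_i, a_{i+1} = floor((a_0 + m_{i+1})/d_{i+1}):
  m_1 = 1*24 - 0 = 24, d_1 = (615 - 24^2)/1 = 39/1 = 39, a_1 = floor((24 + 24)/39) = 1.
  m_2 = 39*1 - 24 = 15, d_2 = (615 - 15^2)/39 = 390/39 = 10, a_2 = floor((24 + 15)/10) = 3.
  m_3 = 10*3 - 15 = 15, d_3 = (615 - 15^2)/10 = 390/10 = 39, a_3 = floor((24 + 15)/39) = 1.
  m_4 = 39*1 - 15 = 24, d_4 = (615 - 24^2)/39 = 39/39 = 1, a_4 = floor((24 + 24)/1) = 48.
  m_5 = 1*48 - 24 = 24, d_5 = (615 - 24^2)/1 = 39/1 = 39: (m_5, d_5) = (m_1, d_1) = (24, 39), so from here the quotients repeat a_1, ..., a_4; the period length is 4.
Hence the expansion of sqrt(615) is a_0 = 24 followed by the repeating block 1, 3, 1, 48 (period 4).

[24; (1, 3, 1, 48)]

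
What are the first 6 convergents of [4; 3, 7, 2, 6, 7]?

Using the convergent recurrence p_i = a_i*p_{i-1} + p_{i-2}, q_i = a_i*q_{i-1} + q_{i-2} with p_{-2}=0, p_{-1}=1, q_{-2}=1, q_{-1}=0:
  i=0: a_0=4, p_0 = 4*1 + 0 = 4, q_0 = 4*0 + 1 = 1.
  i=1: a_1=3, p_1 = 3*4 + 1 = 13, q_1 = 3*1 + 0 = 3.
  i=2: a_2=7, p_2 = 7*13 + 4 = 95, q_2 = 7*3 + 1 = 22.
  i=3: a_3=2, p_3 = 2*95 + 13 = 203, q_3 = 2*22 + 3 = 47.
  i=4: a_4=6, p_4 = 6*203 + 95 = 1313, q_4 = 6*47 + 22 = 304.
  i=5: a_5=7, p_5 = 7*1313 + 203 = 9394, q_5 = 7*304 + 47 = 2175.

4/1, 13/3, 95/22, 203/47, 1313/304, 9394/2175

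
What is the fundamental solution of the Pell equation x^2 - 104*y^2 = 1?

(x, y) = (51, 5)

First expand sqrt(104) as a continued fraction. With x_i = (sqrt(104) + m_i)/d_i and (m_0, d_0) = (0, 1): a_0 = floor(sqrt(104)) = 10, since 10^2 = 100 <= 104 < 121 = 11^2.
Iterate m_{i+1} = d_i*a_i - m_i, d_{i+1} = (104 - m_{i+1}^2)/d_i, a_{i+1} = floor((a_0 + m_{i+1})/d_{i+1}):
  m_1 = 1*10 - 0 = 10, d_1 = (104 - 10^2)/1 = 4/1 = 4, a_1 = floor((10 + 10)/4) = 5.
  m_2 = 4*5 - 10 = 10, d_2 = (104 - 10^2)/4 = 4/4 = 1, a_2 = floor((10 + 10)/1) = 20.
  m_3 = 1*20 - 10 = 10, d_3 = (104 - 10^2)/1 = 4/1 = 4: (m_3, d_3) = (m_1, d_1) = (10, 4), so from here the quotients repeat a_1, a_2; the period length is 2.
So sqrt(104) = [10; (5, 20)] with period length k = 2.
k is even, so the fundamental solution of x^2 - 104y^2 = 1 is (p_{k-1}, q_{k-1}) = (p_1, q_1); compute convergents through index 1.
Convergents (p_i = a_i*p_{i-1} + p_{i-2}, q_i = a_i*q_{i-1} + q_{i-2} with p_{-2}=0, p_{-1}=1, q_{-2}=1, q_{-1}=0):
  i=0: a_0=10, p_0 = 10*1 + 0 = 10, q_0 = 10*0 + 1 = 1.
  i=1: a_1=5, p_1 = 5*10 + 1 = 51, q_1 = 5*1 + 0 = 5.
Check: 51^2 - 104*5^2 = 2601 - 2600 = 1, so (x, y) = (51, 5) solves the equation, and by the theorem it is the least positive solution.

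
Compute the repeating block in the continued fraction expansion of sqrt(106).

[10; (3, 2, 1, 1, 1, 1, 2, 3, 20)]

Write x_i = (sqrt(106) + m_i)/d_i with (m_0, d_0) = (0, 1). a_0 = floor(sqrt(106)) = 10, since 10^2 = 100 <= 106 < 121 = 11^2.
Iterate m_{i+1} = d_i*a_i - m_i, d_{i+1} = (106 - m_{i+1}^2)/d_i, a_{i+1} = floor((a_0 + m_{i+1})/d_{i+1}):
  m_1 = 1*10 - 0 = 10, d_1 = (106 - 10^2)/1 = 6/1 = 6, a_1 = floor((10 + 10)/6) = 3.
  m_2 = 6*3 - 10 = 8, d_2 = (106 - 8^2)/6 = 42/6 = 7, a_2 = floor((10 + 8)/7) = 2.
  m_3 = 7*2 - 8 = 6, d_3 = (106 - 6^2)/7 = 70/7 = 10, a_3 = floor((10 + 6)/10) = 1.
  m_4 = 10*1 - 6 = 4, d_4 = (106 - 4^2)/10 = 90/10 = 9, a_4 = floor((10 + 4)/9) = 1.
  m_5 = 9*1 - 4 = 5, d_5 = (106 - 5^2)/9 = 81/9 = 9, a_5 = floor((10 + 5)/9) = 1.
  m_6 = 9*1 - 5 = 4, d_6 = (106 - 4^2)/9 = 90/9 = 10, a_6 = floor((10 + 4)/10) = 1.
  m_7 = 10*1 - 4 = 6, d_7 = (106 - 6^2)/10 = 70/10 = 7, a_7 = floor((10 + 6)/7) = 2.
  m_8 = 7*2 - 6 = 8, d_8 = (106 - 8^2)/7 = 42/7 = 6, a_8 = floor((10 + 8)/6) = 3.
  m_9 = 6*3 - 8 = 10, d_9 = (106 - 10^2)/6 = 6/6 = 1, a_9 = floor((10 + 10)/1) = 20.
  m_10 = 1*20 - 10 = 10, d_10 = (106 - 10^2)/1 = 6/1 = 6: (m_10, d_10) = (m_1, d_1) = (10, 6), so from here the quotients repeat a_1, ..., a_9; the period length is 9.
Hence the expansion of sqrt(106) is a_0 = 10 followed by the repeating block 3, 2, 1, 1, 1, 1, 2, 3, 20 (period 9).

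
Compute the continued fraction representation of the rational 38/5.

[7; 1, 1, 2]

Run the Euclidean algorithm on 38 and 5; the successive quotients are the partial quotients a_0, a_1, ... (each step inverts the fractional part left over by the previous one):
  38 = 7*5 + 3, so a_0 = 7.
  5 = 1*3 + 2, so a_1 = 1.
  3 = 1*2 + 1, so a_2 = 1.
  2 = 2*1 + 0, so a_3 = 2.
The remainder reaches 0 after 4 divisions, so the expansion has 4 partial quotients, read off in order.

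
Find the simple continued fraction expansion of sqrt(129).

[11; (2, 1, 3, 1, 6, 1, 3, 1, 2, 22)]

Write x_i = (sqrt(129) + m_i)/d_i with (m_0, d_0) = (0, 1). a_0 = floor(sqrt(129)) = 11, since 11^2 = 121 <= 129 < 144 = 12^2.
Iterate m_{i+1} = d_i*a_i - m_i, d_{i+1} = (129 - m_{i+1}^2)/d_i, a_{i+1} = floor((a_0 + m_{i+1})/d_{i+1}):
  m_1 = 1*11 - 0 = 11, d_1 = (129 - 11^2)/1 = 8/1 = 8, a_1 = floor((11 + 11)/8) = 2.
  m_2 = 8*2 - 11 = 5, d_2 = (129 - 5^2)/8 = 104/8 = 13, a_2 = floor((11 + 5)/13) = 1.
  m_3 = 13*1 - 5 = 8, d_3 = (129 - 8^2)/13 = 65/13 = 5, a_3 = floor((11 + 8)/5) = 3.
  m_4 = 5*3 - 8 = 7, d_4 = (129 - 7^2)/5 = 80/5 = 16, a_4 = floor((11 + 7)/16) = 1.
  m_5 = 16*1 - 7 = 9, d_5 = (129 - 9^2)/16 = 48/16 = 3, a_5 = floor((11 + 9)/3) = 6.
  m_6 = 3*6 - 9 = 9, d_6 = (129 - 9^2)/3 = 48/3 = 16, a_6 = floor((11 + 9)/16) = 1.
  m_7 = 16*1 - 9 = 7, d_7 = (129 - 7^2)/16 = 80/16 = 5, a_7 = floor((11 + 7)/5) = 3.
  m_8 = 5*3 - 7 = 8, d_8 = (129 - 8^2)/5 = 65/5 = 13, a_8 = floor((11 + 8)/13) = 1.
  m_9 = 13*1 - 8 = 5, d_9 = (129 - 5^2)/13 = 104/13 = 8, a_9 = floor((11 + 5)/8) = 2.
  m_10 = 8*2 - 5 = 11, d_10 = (129 - 11^2)/8 = 8/8 = 1, a_10 = floor((11 + 11)/1) = 22.
  m_11 = 1*22 - 11 = 11, d_11 = (129 - 11^2)/1 = 8/1 = 8: (m_11, d_11) = (m_1, d_1) = (11, 8), so from here the quotients repeat a_1, ..., a_10; the period length is 10.
Hence the expansion of sqrt(129) is a_0 = 11 followed by the repeating block 2, 1, 3, 1, 6, 1, 3, 1, 2, 22 (period 10).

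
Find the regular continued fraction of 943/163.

Run the Euclidean algorithm on 943 and 163; the successive quotients are the partial quotients a_0, a_1, ... (each step inverts the fractional part left over by the previous one):
  943 = 5*163 + 128, so a_0 = 5.
  163 = 1*128 + 35, so a_1 = 1.
  128 = 3*35 + 23, so a_2 = 3.
  35 = 1*23 + 12, so a_3 = 1.
  23 = 1*12 + 11, so a_4 = 1.
  12 = 1*11 + 1, so a_5 = 1.
  11 = 11*1 + 0, so a_6 = 11.
The remainder reaches 0 after 7 divisions, so the expansion has 7 partial quotients, read off in order.

[5; 1, 3, 1, 1, 1, 11]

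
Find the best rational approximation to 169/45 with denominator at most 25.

Expand x = 169/45 as a continued fraction with the Euclidean algorithm:
  169 = 3*45 + 34, so a_0 = 3.
  45 = 1*34 + 11, so a_1 = 1.
  34 = 3*11 + 1, so a_2 = 3.
  11 = 11*1 + 0, so a_3 = 11.
so x = [3; 1, 3, 11].
Convergents (p_i = a_i*p_{i-1} + p_{i-2}, q_i = a_i*q_{i-1} + q_{i-2} with p_{-2}=0, p_{-1}=1, q_{-2}=1, q_{-1}=0), until the denominator exceeds 25:
  i=0: a_0=3, p_0 = 3*1 + 0 = 3, q_0 = 3*0 + 1 = 1.
  i=1: a_1=1, p_1 = 1*3 + 1 = 4, q_1 = 1*1 + 0 = 1.
  i=2: a_2=3, p_2 = 3*4 + 3 = 15, q_2 = 3*1 + 1 = 4.
  i=3: a_3=11, p_3 = 11*15 + 4 = 169, q_3 = 11*4 + 1 = 45.
q_3 = 45 > 25, so the last convergent with denominator <= 25 is p_2/q_2 = 15/4.
The closest fraction with denominator <= 25 is either p_2/q_2 or the intermediate fraction (k*p_2 + p_1)/(k*q_2 + q_1) with the largest k >= 1 whose denominator stays <= 25; these approach x as k grows, and every other convergent or intermediate fraction in range is farther away.
Largest k: floor((25 - q_1)/q_2) = floor((25 - 1)/4) = 6.
That gives (6*15 + 4)/(6*4 + 1) = 94/25.
Compare the errors: |x - 15/4| = |169*4 - 15*45|/(45*4) = 1/180, and |x - 94/25| = |169*25 - 94*45|/(45*25) = 5/1125.
Cross-multiplying, 5*180 = 900 < 1125 = 1*1125, so 5/1125 is smaller: the intermediate fraction 94/25 is closer to x than 15/4.

94/25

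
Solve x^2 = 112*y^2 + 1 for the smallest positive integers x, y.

First expand sqrt(112) as a continued fraction. With x_i = (sqrt(112) + m_i)/d_i and (m_0, d_0) = (0, 1): a_0 = floor(sqrt(112)) = 10, since 10^2 = 100 <= 112 < 121 = 11^2.
Iterate m_{i+1} = d_i*a_i - m_i, d_{i+1} = (112 - m_{i+1}^2)/d_i, a_{i+1} = floor((a_0 + m_{i+1})/d_{i+1}):
  m_1 = 1*10 - 0 = 10, d_1 = (112 - 10^2)/1 = 12/1 = 12, a_1 = floor((10 + 10)/12) = 1.
  m_2 = 12*1 - 10 = 2, d_2 = (112 - 2^2)/12 = 108/12 = 9, a_2 = floor((10 + 2)/9) = 1.
  m_3 = 9*1 - 2 = 7, d_3 = (112 - 7^2)/9 = 63/9 = 7, a_3 = floor((10 + 7)/7) = 2.
  m_4 = 7*2 - 7 = 7, d_4 = (112 - 7^2)/7 = 63/7 = 9, a_4 = floor((10 + 7)/9) = 1.
  m_5 = 9*1 - 7 = 2, d_5 = (112 - 2^2)/9 = 108/9 = 12, a_5 = floor((10 + 2)/12) = 1.
  m_6 = 12*1 - 2 = 10, d_6 = (112 - 10^2)/12 = 12/12 = 1, a_6 = floor((10 + 10)/1) = 20.
  m_7 = 1*20 - 10 = 10, d_7 = (112 - 10^2)/1 = 12/1 = 12: (m_7, d_7) = (m_1, d_1) = (10, 12), so from here the quotients repeat a_1, ..., a_6; the period length is 6.
So sqrt(112) = [10; (1, 1, 2, 1, 1, 20)] with period length k = 6.
k is even, so the fundamental solution of x^2 - 112y^2 = 1 is (p_{k-1}, q_{k-1}) = (p_5, q_5); compute convergents through index 5.
Convergents (p_i = a_i*p_{i-1} + p_{i-2}, q_i = a_i*q_{i-1} + q_{i-2} with p_{-2}=0, p_{-1}=1, q_{-2}=1, q_{-1}=0):
  i=0: a_0=10, p_0 = 10*1 + 0 = 10, q_0 = 10*0 + 1 = 1.
  i=1: a_1=1, p_1 = 1*10 + 1 = 11, q_1 = 1*1 + 0 = 1.
  i=2: a_2=1, p_2 = 1*11 + 10 = 21, q_2 = 1*1 + 1 = 2.
  i=3: a_3=2, p_3 = 2*21 + 11 = 53, q_3 = 2*2 + 1 = 5.
  i=4: a_4=1, p_4 = 1*53 + 21 = 74, q_4 = 1*5 + 2 = 7.
  i=5: a_5=1, p_5 = 1*74 + 53 = 127, q_5 = 1*7 + 5 = 12.
Check: 127^2 - 112*12^2 = 16129 - 16128 = 1, so (x, y) = (127, 12) solves the equation, and by the theorem it is the least positive solution.

(x, y) = (127, 12)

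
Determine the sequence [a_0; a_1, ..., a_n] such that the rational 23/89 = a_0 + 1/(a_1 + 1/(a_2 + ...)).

[0; 3, 1, 6, 1, 2]

Run the Euclidean algorithm on 23 and 89; the successive quotients are the partial quotients a_0, a_1, ... (each step inverts the fractional part left over by the previous one):
  23 = 0*89 + 23, so a_0 = 0.
  89 = 3*23 + 20, so a_1 = 3.
  23 = 1*20 + 3, so a_2 = 1.
  20 = 6*3 + 2, so a_3 = 6.
  3 = 1*2 + 1, so a_4 = 1.
  2 = 2*1 + 0, so a_5 = 2.
The remainder reaches 0 after 6 divisions, so the expansion has 6 partial quotients, read off in order.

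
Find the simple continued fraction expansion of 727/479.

Run the Euclidean algorithm on 727 and 479; the successive quotients are the partial quotients a_0, a_1, ... (each step inverts the fractional part left over by the previous one):
  727 = 1*479 + 248, so a_0 = 1.
  479 = 1*248 + 231, so a_1 = 1.
  248 = 1*231 + 17, so a_2 = 1.
  231 = 13*17 + 10, so a_3 = 13.
  17 = 1*10 + 7, so a_4 = 1.
  10 = 1*7 + 3, so a_5 = 1.
  7 = 2*3 + 1, so a_6 = 2.
  3 = 3*1 + 0, so a_7 = 3.
The remainder reaches 0 after 8 divisions, so the expansion has 8 partial quotients, read off in order.

[1; 1, 1, 13, 1, 1, 2, 3]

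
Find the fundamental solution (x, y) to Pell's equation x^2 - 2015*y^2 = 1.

(x, y) = (404, 9)

First expand sqrt(2015) as a continued fraction. With x_i = (sqrt(2015) + m_i)/d_i and (m_0, d_0) = (0, 1): a_0 = floor(sqrt(2015)) = 44, since 44^2 = 1936 <= 2015 < 2025 = 45^2.
Iterate m_{i+1} = d_i*a_i - m_i, d_{i+1} = (2015 - m_{i+1}^2)/d_i, a_{i+1} = floor((a_0 + m_{i+1})/d_{i+1}):
  m_1 = 1*44 - 0 = 44, d_1 = (2015 - 44^2)/1 = 79/1 = 79, a_1 = floor((44 + 44)/79) = 1.
  m_2 = 79*1 - 44 = 35, d_2 = (2015 - 35^2)/79 = 790/79 = 10, a_2 = floor((44 + 35)/10) = 7.
  m_3 = 10*7 - 35 = 35, d_3 = (2015 - 35^2)/10 = 790/10 = 79, a_3 = floor((44 + 35)/79) = 1.
  m_4 = 79*1 - 35 = 44, d_4 = (2015 - 44^2)/79 = 79/79 = 1, a_4 = floor((44 + 44)/1) = 88.
  m_5 = 1*88 - 44 = 44, d_5 = (2015 - 44^2)/1 = 79/1 = 79: (m_5, d_5) = (m_1, d_1) = (44, 79), so from here the quotients repeat a_1, ..., a_4; the period length is 4.
So sqrt(2015) = [44; (1, 7, 1, 88)] with period length k = 4.
k is even, so the fundamental solution of x^2 - 2015y^2 = 1 is (p_{k-1}, q_{k-1}) = (p_3, q_3); compute convergents through index 3.
Convergents (p_i = a_i*p_{i-1} + p_{i-2}, q_i = a_i*q_{i-1} + q_{i-2} with p_{-2}=0, p_{-1}=1, q_{-2}=1, q_{-1}=0):
  i=0: a_0=44, p_0 = 44*1 + 0 = 44, q_0 = 44*0 + 1 = 1.
  i=1: a_1=1, p_1 = 1*44 + 1 = 45, q_1 = 1*1 + 0 = 1.
  i=2: a_2=7, p_2 = 7*45 + 44 = 359, q_2 = 7*1 + 1 = 8.
  i=3: a_3=1, p_3 = 1*359 + 45 = 404, q_3 = 1*8 + 1 = 9.
Check: 404^2 - 2015*9^2 = 163216 - 163215 = 1, so (x, y) = (404, 9) solves the equation, and by the theorem it is the least positive solution.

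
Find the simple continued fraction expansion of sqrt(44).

[6; (1, 1, 1, 2, 1, 1, 1, 12)]

Write x_i = (sqrt(44) + m_i)/d_i with (m_0, d_0) = (0, 1). a_0 = floor(sqrt(44)) = 6, since 6^2 = 36 <= 44 < 49 = 7^2.
Iterate m_{i+1} = d_i*a_i - m_i, d_{i+1} = (44 - m_{i+1}^2)/d_i, a_{i+1} = floor((a_0 + m_{i+1})/d_{i+1}):
  m_1 = 1*6 - 0 = 6, d_1 = (44 - 6^2)/1 = 8/1 = 8, a_1 = floor((6 + 6)/8) = 1.
  m_2 = 8*1 - 6 = 2, d_2 = (44 - 2^2)/8 = 40/8 = 5, a_2 = floor((6 + 2)/5) = 1.
  m_3 = 5*1 - 2 = 3, d_3 = (44 - 3^2)/5 = 35/5 = 7, a_3 = floor((6 + 3)/7) = 1.
  m_4 = 7*1 - 3 = 4, d_4 = (44 - 4^2)/7 = 28/7 = 4, a_4 = floor((6 + 4)/4) = 2.
  m_5 = 4*2 - 4 = 4, d_5 = (44 - 4^2)/4 = 28/4 = 7, a_5 = floor((6 + 4)/7) = 1.
  m_6 = 7*1 - 4 = 3, d_6 = (44 - 3^2)/7 = 35/7 = 5, a_6 = floor((6 + 3)/5) = 1.
  m_7 = 5*1 - 3 = 2, d_7 = (44 - 2^2)/5 = 40/5 = 8, a_7 = floor((6 + 2)/8) = 1.
  m_8 = 8*1 - 2 = 6, d_8 = (44 - 6^2)/8 = 8/8 = 1, a_8 = floor((6 + 6)/1) = 12.
  m_9 = 1*12 - 6 = 6, d_9 = (44 - 6^2)/1 = 8/1 = 8: (m_9, d_9) = (m_1, d_1) = (6, 8), so from here the quotients repeat a_1, ..., a_8; the period length is 8.
Hence the expansion of sqrt(44) is a_0 = 6 followed by the repeating block 1, 1, 1, 2, 1, 1, 1, 12 (period 8).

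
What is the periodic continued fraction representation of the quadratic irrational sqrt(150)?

Write x_i = (sqrt(150) + m_i)/d_i with (m_0, d_0) = (0, 1). a_0 = floor(sqrt(150)) = 12, since 12^2 = 144 <= 150 < 169 = 13^2.
Iterate m_{i+1} = d_i*a_i - m_i, d_{i+1} = (150 - m_{i+1}^2)/d_i, a_{i+1} = floor((a_0 + m_{i+1})/d_{i+1}):
  m_1 = 1*12 - 0 = 12, d_1 = (150 - 12^2)/1 = 6/1 = 6, a_1 = floor((12 + 12)/6) = 4.
  m_2 = 6*4 - 12 = 12, d_2 = (150 - 12^2)/6 = 6/6 = 1, a_2 = floor((12 + 12)/1) = 24.
  m_3 = 1*24 - 12 = 12, d_3 = (150 - 12^2)/1 = 6/1 = 6: (m_3, d_3) = (m_1, d_1) = (12, 6), so from here the quotients repeat a_1, a_2; the period length is 2.
Hence the expansion of sqrt(150) is a_0 = 12 followed by the repeating block 4, 24 (period 2).

[12; (4, 24)]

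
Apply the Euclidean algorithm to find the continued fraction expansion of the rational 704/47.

Run the Euclidean algorithm on 704 and 47; the successive quotients are the partial quotients a_0, a_1, ... (each step inverts the fractional part left over by the previous one):
  704 = 14*47 + 46, so a_0 = 14.
  47 = 1*46 + 1, so a_1 = 1.
  46 = 46*1 + 0, so a_2 = 46.
The remainder reaches 0 after 3 divisions, so the expansion has 3 partial quotients, read off in order.

[14; 1, 46]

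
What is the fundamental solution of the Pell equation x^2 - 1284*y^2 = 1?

(x, y) = (215, 6)

First expand sqrt(1284) as a continued fraction. With x_i = (sqrt(1284) + m_i)/d_i and (m_0, d_0) = (0, 1): a_0 = floor(sqrt(1284)) = 35, since 35^2 = 1225 <= 1284 < 1296 = 36^2.
Iterate m_{i+1} = d_i*a_i - m_i, d_{i+1} = (1284 - m_{i+1}^2)/d_i, a_{i+1} = floor((a_0 + m_{i+1})/d_{i+1}):
  m_1 = 1*35 - 0 = 35, d_1 = (1284 - 35^2)/1 = 59/1 = 59, a_1 = floor((35 + 35)/59) = 1.
  m_2 = 59*1 - 35 = 24, d_2 = (1284 - 24^2)/59 = 708/59 = 12, a_2 = floor((35 + 24)/12) = 4.
  m_3 = 12*4 - 24 = 24, d_3 = (1284 - 24^2)/12 = 708/12 = 59, a_3 = floor((35 + 24)/59) = 1.
  m_4 = 59*1 - 24 = 35, d_4 = (1284 - 35^2)/59 = 59/59 = 1, a_4 = floor((35 + 35)/1) = 70.
  m_5 = 1*70 - 35 = 35, d_5 = (1284 - 35^2)/1 = 59/1 = 59: (m_5, d_5) = (m_1, d_1) = (35, 59), so from here the quotients repeat a_1, ..., a_4; the period length is 4.
So sqrt(1284) = [35; (1, 4, 1, 70)] with period length k = 4.
k is even, so the fundamental solution of x^2 - 1284y^2 = 1 is (p_{k-1}, q_{k-1}) = (p_3, q_3); compute convergents through index 3.
Convergents (p_i = a_i*p_{i-1} + p_{i-2}, q_i = a_i*q_{i-1} + q_{i-2} with p_{-2}=0, p_{-1}=1, q_{-2}=1, q_{-1}=0):
  i=0: a_0=35, p_0 = 35*1 + 0 = 35, q_0 = 35*0 + 1 = 1.
  i=1: a_1=1, p_1 = 1*35 + 1 = 36, q_1 = 1*1 + 0 = 1.
  i=2: a_2=4, p_2 = 4*36 + 35 = 179, q_2 = 4*1 + 1 = 5.
  i=3: a_3=1, p_3 = 1*179 + 36 = 215, q_3 = 1*5 + 1 = 6.
Check: 215^2 - 1284*6^2 = 46225 - 46224 = 1, so (x, y) = (215, 6) solves the equation, and by the theorem it is the least positive solution.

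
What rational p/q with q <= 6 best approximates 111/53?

Expand x = 111/53 as a continued fraction with the Euclidean algorithm:
  111 = 2*53 + 5, so a_0 = 2.
  53 = 10*5 + 3, so a_1 = 10.
  5 = 1*3 + 2, so a_2 = 1.
  3 = 1*2 + 1, so a_3 = 1.
  2 = 2*1 + 0, so a_4 = 2.
so x = [2; 10, 1, 1, 2].
Convergents (p_i = a_i*p_{i-1} + p_{i-2}, q_i = a_i*q_{i-1} + q_{i-2} with p_{-2}=0, p_{-1}=1, q_{-2}=1, q_{-1}=0), until the denominator exceeds 6:
  i=0: a_0=2, p_0 = 2*1 + 0 = 2, q_0 = 2*0 + 1 = 1.
  i=1: a_1=10, p_1 = 10*2 + 1 = 21, q_1 = 10*1 + 0 = 10.
q_1 = 10 > 6, so the last convergent with denominator <= 6 is p_0/q_0 = 2/1.
The closest fraction with denominator <= 6 is either p_0/q_0 or the intermediate fraction (k*p_0 + p_{-1})/(k*q_0 + q_{-1}) with the largest k >= 1 whose denominator stays <= 6; these approach x as k grows, and every other convergent or intermediate fraction in range is farther away.
Largest k: floor((6 - q_{-1})/q_0) = floor((6 - 0)/1) = 6 (using the seeds p_{-1} = 1, q_{-1} = 0).
That gives (6*2 + 1)/(6*1 + 0) = 13/6.
Compare the errors: |x - 2/1| = |111*1 - 2*53|/(53*1) = 5/53, and |x - 13/6| = |111*6 - 13*53|/(53*6) = 23/318.
Cross-multiplying, 23*53 = 1219 < 1590 = 5*318, so 23/318 is smaller: the intermediate fraction 13/6 is closer to x than 2/1.

13/6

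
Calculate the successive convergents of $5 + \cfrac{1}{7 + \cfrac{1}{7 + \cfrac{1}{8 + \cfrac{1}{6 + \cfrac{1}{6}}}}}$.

5/1, 36/7, 257/50, 2092/407, 12809/2492, 78946/15359

Using the convergent recurrence p_i = a_i*p_{i-1} + p_{i-2}, q_i = a_i*q_{i-1} + q_{i-2} with p_{-2}=0, p_{-1}=1, q_{-2}=1, q_{-1}=0:
  i=0: a_0=5, p_0 = 5*1 + 0 = 5, q_0 = 5*0 + 1 = 1.
  i=1: a_1=7, p_1 = 7*5 + 1 = 36, q_1 = 7*1 + 0 = 7.
  i=2: a_2=7, p_2 = 7*36 + 5 = 257, q_2 = 7*7 + 1 = 50.
  i=3: a_3=8, p_3 = 8*257 + 36 = 2092, q_3 = 8*50 + 7 = 407.
  i=4: a_4=6, p_4 = 6*2092 + 257 = 12809, q_4 = 6*407 + 50 = 2492.
  i=5: a_5=6, p_5 = 6*12809 + 2092 = 78946, q_5 = 6*2492 + 407 = 15359.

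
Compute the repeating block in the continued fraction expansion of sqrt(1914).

[43; (1, 2, 1, 86)]

Write x_i = (sqrt(1914) + m_i)/d_i with (m_0, d_0) = (0, 1). a_0 = floor(sqrt(1914)) = 43, since 43^2 = 1849 <= 1914 < 1936 = 44^2.
Iterate m_{i+1} = d_i*a_i - m_i, d_{i+1} = (1914 - m_{i+1}^2)/d_i, a_{i+1} = floor((a_0 + m_{i+1})/d_{i+1}):
  m_1 = 1*43 - 0 = 43, d_1 = (1914 - 43^2)/1 = 65/1 = 65, a_1 = floor((43 + 43)/65) = 1.
  m_2 = 65*1 - 43 = 22, d_2 = (1914 - 22^2)/65 = 1430/65 = 22, a_2 = floor((43 + 22)/22) = 2.
  m_3 = 22*2 - 22 = 22, d_3 = (1914 - 22^2)/22 = 1430/22 = 65, a_3 = floor((43 + 22)/65) = 1.
  m_4 = 65*1 - 22 = 43, d_4 = (1914 - 43^2)/65 = 65/65 = 1, a_4 = floor((43 + 43)/1) = 86.
  m_5 = 1*86 - 43 = 43, d_5 = (1914 - 43^2)/1 = 65/1 = 65: (m_5, d_5) = (m_1, d_1) = (43, 65), so from here the quotients repeat a_1, ..., a_4; the period length is 4.
Hence the expansion of sqrt(1914) is a_0 = 43 followed by the repeating block 1, 2, 1, 86 (period 4).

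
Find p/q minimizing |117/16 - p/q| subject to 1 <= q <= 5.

Expand x = 117/16 as a continued fraction with the Euclidean algorithm:
  117 = 7*16 + 5, so a_0 = 7.
  16 = 3*5 + 1, so a_1 = 3.
  5 = 5*1 + 0, so a_2 = 5.
so x = [7; 3, 5].
Convergents (p_i = a_i*p_{i-1} + p_{i-2}, q_i = a_i*q_{i-1} + q_{i-2} with p_{-2}=0, p_{-1}=1, q_{-2}=1, q_{-1}=0), until the denominator exceeds 5:
  i=0: a_0=7, p_0 = 7*1 + 0 = 7, q_0 = 7*0 + 1 = 1.
  i=1: a_1=3, p_1 = 3*7 + 1 = 22, q_1 = 3*1 + 0 = 3.
  i=2: a_2=5, p_2 = 5*22 + 7 = 117, q_2 = 5*3 + 1 = 16.
q_2 = 16 > 5, so the last convergent with denominator <= 5 is p_1/q_1 = 22/3.
The closest fraction with denominator <= 5 is either p_1/q_1 or the intermediate fraction (k*p_1 + p_0)/(k*q_1 + q_0) with the largest k >= 1 whose denominator stays <= 5; these approach x as k grows, and every other convergent or intermediate fraction in range is farther away.
Largest k: floor((5 - q_0)/q_1) = floor((5 - 1)/3) = 1.
That gives (1*22 + 7)/(1*3 + 1) = 29/4.
Compare the errors: |x - 22/3| = |117*3 - 22*16|/(16*3) = 1/48, and |x - 29/4| = |117*4 - 29*16|/(16*4) = 4/64.
Cross-multiplying, 1*64 = 64 < 192 = 4*48, so 1/48 is smaller: the convergent 22/3 is closer to x than 29/4.

22/3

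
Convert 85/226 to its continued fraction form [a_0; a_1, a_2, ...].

Run the Euclidean algorithm on 85 and 226; the successive quotients are the partial quotients a_0, a_1, ... (each step inverts the fractional part left over by the previous one):
  85 = 0*226 + 85, so a_0 = 0.
  226 = 2*85 + 56, so a_1 = 2.
  85 = 1*56 + 29, so a_2 = 1.
  56 = 1*29 + 27, so a_3 = 1.
  29 = 1*27 + 2, so a_4 = 1.
  27 = 13*2 + 1, so a_5 = 13.
  2 = 2*1 + 0, so a_6 = 2.
The remainder reaches 0 after 7 divisions, so the expansion has 7 partial quotients, read off in order.

[0; 2, 1, 1, 1, 13, 2]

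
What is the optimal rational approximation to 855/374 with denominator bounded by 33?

Expand x = 855/374 as a continued fraction with the Euclidean algorithm:
  855 = 2*374 + 107, so a_0 = 2.
  374 = 3*107 + 53, so a_1 = 3.
  107 = 2*53 + 1, so a_2 = 2.
  53 = 53*1 + 0, so a_3 = 53.
so x = [2; 3, 2, 53].
Convergents (p_i = a_i*p_{i-1} + p_{i-2}, q_i = a_i*q_{i-1} + q_{i-2} with p_{-2}=0, p_{-1}=1, q_{-2}=1, q_{-1}=0), until the denominator exceeds 33:
  i=0: a_0=2, p_0 = 2*1 + 0 = 2, q_0 = 2*0 + 1 = 1.
  i=1: a_1=3, p_1 = 3*2 + 1 = 7, q_1 = 3*1 + 0 = 3.
  i=2: a_2=2, p_2 = 2*7 + 2 = 16, q_2 = 2*3 + 1 = 7.
  i=3: a_3=53, p_3 = 53*16 + 7 = 855, q_3 = 53*7 + 3 = 374.
q_3 = 374 > 33, so the last convergent with denominator <= 33 is p_2/q_2 = 16/7.
The closest fraction with denominator <= 33 is either p_2/q_2 or the intermediate fraction (k*p_2 + p_1)/(k*q_2 + q_1) with the largest k >= 1 whose denominator stays <= 33; these approach x as k grows, and every other convergent or intermediate fraction in range is farther away.
Largest k: floor((33 - q_1)/q_2) = floor((33 - 3)/7) = 4.
That gives (4*16 + 7)/(4*7 + 3) = 71/31.
Compare the errors: |x - 16/7| = |855*7 - 16*374|/(374*7) = 1/2618, and |x - 71/31| = |855*31 - 71*374|/(374*31) = 49/11594.
Cross-multiplying, 1*11594 = 11594 < 128282 = 49*2618, so 1/2618 is smaller: the convergent 16/7 is closer to x than 71/31.

16/7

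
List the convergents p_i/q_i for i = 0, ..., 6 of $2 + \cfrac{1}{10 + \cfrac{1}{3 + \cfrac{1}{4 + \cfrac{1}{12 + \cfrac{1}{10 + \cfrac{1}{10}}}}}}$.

2/1, 21/10, 65/31, 281/134, 3437/1639, 34651/16524, 349947/166879

Using the convergent recurrence p_i = a_i*p_{i-1} + p_{i-2}, q_i = a_i*q_{i-1} + q_{i-2} with p_{-2}=0, p_{-1}=1, q_{-2}=1, q_{-1}=0:
  i=0: a_0=2, p_0 = 2*1 + 0 = 2, q_0 = 2*0 + 1 = 1.
  i=1: a_1=10, p_1 = 10*2 + 1 = 21, q_1 = 10*1 + 0 = 10.
  i=2: a_2=3, p_2 = 3*21 + 2 = 65, q_2 = 3*10 + 1 = 31.
  i=3: a_3=4, p_3 = 4*65 + 21 = 281, q_3 = 4*31 + 10 = 134.
  i=4: a_4=12, p_4 = 12*281 + 65 = 3437, q_4 = 12*134 + 31 = 1639.
  i=5: a_5=10, p_5 = 10*3437 + 281 = 34651, q_5 = 10*1639 + 134 = 16524.
  i=6: a_6=10, p_6 = 10*34651 + 3437 = 349947, q_6 = 10*16524 + 1639 = 166879.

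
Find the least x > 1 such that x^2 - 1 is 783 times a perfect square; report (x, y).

(x, y) = (28, 1)

First expand sqrt(783) as a continued fraction. With x_i = (sqrt(783) + m_i)/d_i and (m_0, d_0) = (0, 1): a_0 = floor(sqrt(783)) = 27, since 27^2 = 729 <= 783 < 784 = 28^2.
Iterate m_{i+1} = d_i*a_i - m_i, d_{i+1} = (783 - m_{i+1}^2)/d_i, a_{i+1} = floor((a_0 + m_{i+1})/d_{i+1}):
  m_1 = 1*27 - 0 = 27, d_1 = (783 - 27^2)/1 = 54/1 = 54, a_1 = floor((27 + 27)/54) = 1.
  m_2 = 54*1 - 27 = 27, d_2 = (783 - 27^2)/54 = 54/54 = 1, a_2 = floor((27 + 27)/1) = 54.
  m_3 = 1*54 - 27 = 27, d_3 = (783 - 27^2)/1 = 54/1 = 54: (m_3, d_3) = (m_1, d_1) = (27, 54), so from here the quotients repeat a_1, a_2; the period length is 2.
So sqrt(783) = [27; (1, 54)] with period length k = 2.
k is even, so the fundamental solution of x^2 - 783y^2 = 1 is (p_{k-1}, q_{k-1}) = (p_1, q_1); compute convergents through index 1.
Convergents (p_i = a_i*p_{i-1} + p_{i-2}, q_i = a_i*q_{i-1} + q_{i-2} with p_{-2}=0, p_{-1}=1, q_{-2}=1, q_{-1}=0):
  i=0: a_0=27, p_0 = 27*1 + 0 = 27, q_0 = 27*0 + 1 = 1.
  i=1: a_1=1, p_1 = 1*27 + 1 = 28, q_1 = 1*1 + 0 = 1.
Check: 28^2 - 783*1^2 = 784 - 783 = 1, so (x, y) = (28, 1) solves the equation, and by the theorem it is the least positive solution.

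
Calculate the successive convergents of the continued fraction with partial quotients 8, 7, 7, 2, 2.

8/1, 57/7, 407/50, 871/107, 2149/264

Using the convergent recurrence p_i = a_i*p_{i-1} + p_{i-2}, q_i = a_i*q_{i-1} + q_{i-2} with p_{-2}=0, p_{-1}=1, q_{-2}=1, q_{-1}=0:
  i=0: a_0=8, p_0 = 8*1 + 0 = 8, q_0 = 8*0 + 1 = 1.
  i=1: a_1=7, p_1 = 7*8 + 1 = 57, q_1 = 7*1 + 0 = 7.
  i=2: a_2=7, p_2 = 7*57 + 8 = 407, q_2 = 7*7 + 1 = 50.
  i=3: a_3=2, p_3 = 2*407 + 57 = 871, q_3 = 2*50 + 7 = 107.
  i=4: a_4=2, p_4 = 2*871 + 407 = 2149, q_4 = 2*107 + 50 = 264.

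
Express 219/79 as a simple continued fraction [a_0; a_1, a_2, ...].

[2; 1, 3, 2, 1, 1, 3]

Run the Euclidean algorithm on 219 and 79; the successive quotients are the partial quotients a_0, a_1, ... (each step inverts the fractional part left over by the previous one):
  219 = 2*79 + 61, so a_0 = 2.
  79 = 1*61 + 18, so a_1 = 1.
  61 = 3*18 + 7, so a_2 = 3.
  18 = 2*7 + 4, so a_3 = 2.
  7 = 1*4 + 3, so a_4 = 1.
  4 = 1*3 + 1, so a_5 = 1.
  3 = 3*1 + 0, so a_6 = 3.
The remainder reaches 0 after 7 divisions, so the expansion has 7 partial quotients, read off in order.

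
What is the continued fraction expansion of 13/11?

[1; 5, 2]

Run the Euclidean algorithm on 13 and 11; the successive quotients are the partial quotients a_0, a_1, ... (each step inverts the fractional part left over by the previous one):
  13 = 1*11 + 2, so a_0 = 1.
  11 = 5*2 + 1, so a_1 = 5.
  2 = 2*1 + 0, so a_2 = 2.
The remainder reaches 0 after 3 divisions, so the expansion has 3 partial quotients, read off in order.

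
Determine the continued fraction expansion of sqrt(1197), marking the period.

Write x_i = (sqrt(1197) + m_i)/d_i with (m_0, d_0) = (0, 1). a_0 = floor(sqrt(1197)) = 34, since 34^2 = 1156 <= 1197 < 1225 = 35^2.
Iterate m_{i+1} = d_i*a_i - m_i, d_{i+1} = (1197 - m_{i+1}^2)/d_i, a_{i+1} = floor((a_0 + m_{i+1})/d_{i+1}):
  m_1 = 1*34 - 0 = 34, d_1 = (1197 - 34^2)/1 = 41/1 = 41, a_1 = floor((34 + 34)/41) = 1.
  m_2 = 41*1 - 34 = 7, d_2 = (1197 - 7^2)/41 = 1148/41 = 28, a_2 = floor((34 + 7)/28) = 1.
  m_3 = 28*1 - 7 = 21, d_3 = (1197 - 21^2)/28 = 756/28 = 27, a_3 = floor((34 + 21)/27) = 2.
  m_4 = 27*2 - 21 = 33, d_4 = (1197 - 33^2)/27 = 108/27 = 4, a_4 = floor((34 + 33)/4) = 16.
  m_5 = 4*16 - 33 = 31, d_5 = (1197 - 31^2)/4 = 236/4 = 59, a_5 = floor((34 + 31)/59) = 1.
  m_6 = 59*1 - 31 = 28, d_6 = (1197 - 28^2)/59 = 413/59 = 7, a_6 = floor((34 + 28)/7) = 8.
  m_7 = 7*8 - 28 = 28, d_7 = (1197 - 28^2)/7 = 413/7 = 59, a_7 = floor((34 + 28)/59) = 1.
  m_8 = 59*1 - 28 = 31, d_8 = (1197 - 31^2)/59 = 236/59 = 4, a_8 = floor((34 + 31)/4) = 16.
  m_9 = 4*16 - 31 = 33, d_9 = (1197 - 33^2)/4 = 108/4 = 27, a_9 = floor((34 + 33)/27) = 2.
  m_10 = 27*2 - 33 = 21, d_10 = (1197 - 21^2)/27 = 756/27 = 28, a_10 = floor((34 + 21)/28) = 1.
  m_11 = 28*1 - 21 = 7, d_11 = (1197 - 7^2)/28 = 1148/28 = 41, a_11 = floor((34 + 7)/41) = 1.
  m_12 = 41*1 - 7 = 34, d_12 = (1197 - 34^2)/41 = 41/41 = 1, a_12 = floor((34 + 34)/1) = 68.
  m_13 = 1*68 - 34 = 34, d_13 = (1197 - 34^2)/1 = 41/1 = 41: (m_13, d_13) = (m_1, d_1) = (34, 41), so from here the quotients repeat a_1, ..., a_12; the period length is 12.
Hence the expansion of sqrt(1197) is a_0 = 34 followed by the repeating block 1, 1, 2, 16, 1, 8, 1, 16, 2, 1, 1, 68 (period 12).

[34; (1, 1, 2, 16, 1, 8, 1, 16, 2, 1, 1, 68)]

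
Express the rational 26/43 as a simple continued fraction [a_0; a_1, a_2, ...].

[0; 1, 1, 1, 1, 8]

Run the Euclidean algorithm on 26 and 43; the successive quotients are the partial quotients a_0, a_1, ... (each step inverts the fractional part left over by the previous one):
  26 = 0*43 + 26, so a_0 = 0.
  43 = 1*26 + 17, so a_1 = 1.
  26 = 1*17 + 9, so a_2 = 1.
  17 = 1*9 + 8, so a_3 = 1.
  9 = 1*8 + 1, so a_4 = 1.
  8 = 8*1 + 0, so a_5 = 8.
The remainder reaches 0 after 6 divisions, so the expansion has 6 partial quotients, read off in order.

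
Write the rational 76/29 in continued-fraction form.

[2; 1, 1, 1, 1, 1, 3]

Run the Euclidean algorithm on 76 and 29; the successive quotients are the partial quotients a_0, a_1, ... (each step inverts the fractional part left over by the previous one):
  76 = 2*29 + 18, so a_0 = 2.
  29 = 1*18 + 11, so a_1 = 1.
  18 = 1*11 + 7, so a_2 = 1.
  11 = 1*7 + 4, so a_3 = 1.
  7 = 1*4 + 3, so a_4 = 1.
  4 = 1*3 + 1, so a_5 = 1.
  3 = 3*1 + 0, so a_6 = 3.
The remainder reaches 0 after 7 divisions, so the expansion has 7 partial quotients, read off in order.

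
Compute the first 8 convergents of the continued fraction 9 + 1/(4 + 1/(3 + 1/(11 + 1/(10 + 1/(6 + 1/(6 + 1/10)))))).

9/1, 37/4, 120/13, 1357/147, 13690/1483, 83497/9045, 514672/55753, 5230217/566575

Using the convergent recurrence p_i = a_i*p_{i-1} + p_{i-2}, q_i = a_i*q_{i-1} + q_{i-2} with p_{-2}=0, p_{-1}=1, q_{-2}=1, q_{-1}=0:
  i=0: a_0=9, p_0 = 9*1 + 0 = 9, q_0 = 9*0 + 1 = 1.
  i=1: a_1=4, p_1 = 4*9 + 1 = 37, q_1 = 4*1 + 0 = 4.
  i=2: a_2=3, p_2 = 3*37 + 9 = 120, q_2 = 3*4 + 1 = 13.
  i=3: a_3=11, p_3 = 11*120 + 37 = 1357, q_3 = 11*13 + 4 = 147.
  i=4: a_4=10, p_4 = 10*1357 + 120 = 13690, q_4 = 10*147 + 13 = 1483.
  i=5: a_5=6, p_5 = 6*13690 + 1357 = 83497, q_5 = 6*1483 + 147 = 9045.
  i=6: a_6=6, p_6 = 6*83497 + 13690 = 514672, q_6 = 6*9045 + 1483 = 55753.
  i=7: a_7=10, p_7 = 10*514672 + 83497 = 5230217, q_7 = 10*55753 + 9045 = 566575.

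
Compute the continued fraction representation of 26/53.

Run the Euclidean algorithm on 26 and 53; the successive quotients are the partial quotients a_0, a_1, ... (each step inverts the fractional part left over by the previous one):
  26 = 0*53 + 26, so a_0 = 0.
  53 = 2*26 + 1, so a_1 = 2.
  26 = 26*1 + 0, so a_2 = 26.
The remainder reaches 0 after 3 divisions, so the expansion has 3 partial quotients, read off in order.

[0; 2, 26]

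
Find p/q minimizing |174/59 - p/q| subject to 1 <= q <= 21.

59/20

Expand x = 174/59 as a continued fraction with the Euclidean algorithm:
  174 = 2*59 + 56, so a_0 = 2.
  59 = 1*56 + 3, so a_1 = 1.
  56 = 18*3 + 2, so a_2 = 18.
  3 = 1*2 + 1, so a_3 = 1.
  2 = 2*1 + 0, so a_4 = 2.
so x = [2; 1, 18, 1, 2].
Convergents (p_i = a_i*p_{i-1} + p_{i-2}, q_i = a_i*q_{i-1} + q_{i-2} with p_{-2}=0, p_{-1}=1, q_{-2}=1, q_{-1}=0), until the denominator exceeds 21:
  i=0: a_0=2, p_0 = 2*1 + 0 = 2, q_0 = 2*0 + 1 = 1.
  i=1: a_1=1, p_1 = 1*2 + 1 = 3, q_1 = 1*1 + 0 = 1.
  i=2: a_2=18, p_2 = 18*3 + 2 = 56, q_2 = 18*1 + 1 = 19.
  i=3: a_3=1, p_3 = 1*56 + 3 = 59, q_3 = 1*19 + 1 = 20.
  i=4: a_4=2, p_4 = 2*59 + 56 = 174, q_4 = 2*20 + 19 = 59.
q_4 = 59 > 21, so the last convergent with denominator <= 21 is p_3/q_3 = 59/20.
The closest fraction with denominator <= 21 is either p_3/q_3 or the intermediate fraction (k*p_3 + p_2)/(k*q_3 + q_2) with the largest k >= 1 whose denominator stays <= 21; these approach x as k grows, and every other convergent or intermediate fraction in range is farther away.
Largest k: floor((21 - q_2)/q_3) = floor((21 - 19)/20) = 0.
Since k = 0, no intermediate fraction beyond p_3/q_3 has denominator <= 21, so the convergent 59/20 is the closest (its error is |174*20 - 59*59|/(59*20) = 1/1180).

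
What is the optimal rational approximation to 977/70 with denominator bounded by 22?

Expand x = 977/70 as a continued fraction with the Euclidean algorithm:
  977 = 13*70 + 67, so a_0 = 13.
  70 = 1*67 + 3, so a_1 = 1.
  67 = 22*3 + 1, so a_2 = 22.
  3 = 3*1 + 0, so a_3 = 3.
so x = [13; 1, 22, 3].
Convergents (p_i = a_i*p_{i-1} + p_{i-2}, q_i = a_i*q_{i-1} + q_{i-2} with p_{-2}=0, p_{-1}=1, q_{-2}=1, q_{-1}=0), until the denominator exceeds 22:
  i=0: a_0=13, p_0 = 13*1 + 0 = 13, q_0 = 13*0 + 1 = 1.
  i=1: a_1=1, p_1 = 1*13 + 1 = 14, q_1 = 1*1 + 0 = 1.
  i=2: a_2=22, p_2 = 22*14 + 13 = 321, q_2 = 22*1 + 1 = 23.
q_2 = 23 > 22, so the last convergent with denominator <= 22 is p_1/q_1 = 14/1.
The closest fraction with denominator <= 22 is either p_1/q_1 or the intermediate fraction (k*p_1 + p_0)/(k*q_1 + q_0) with the largest k >= 1 whose denominator stays <= 22; these approach x as k grows, and every other convergent or intermediate fraction in range is farther away.
Largest k: floor((22 - q_0)/q_1) = floor((22 - 1)/1) = 21.
That gives (21*14 + 13)/(21*1 + 1) = 307/22.
Compare the errors: |x - 14/1| = |977*1 - 14*70|/(70*1) = 3/70, and |x - 307/22| = |977*22 - 307*70|/(70*22) = 4/1540.
Cross-multiplying, 4*70 = 280 < 4620 = 3*1540, so 4/1540 is smaller: the intermediate fraction 307/22 is closer to x than 14/1.

307/22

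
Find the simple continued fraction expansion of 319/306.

Run the Euclidean algorithm on 319 and 306; the successive quotients are the partial quotients a_0, a_1, ... (each step inverts the fractional part left over by the previous one):
  319 = 1*306 + 13, so a_0 = 1.
  306 = 23*13 + 7, so a_1 = 23.
  13 = 1*7 + 6, so a_2 = 1.
  7 = 1*6 + 1, so a_3 = 1.
  6 = 6*1 + 0, so a_4 = 6.
The remainder reaches 0 after 5 divisions, so the expansion has 5 partial quotients, read off in order.

[1; 23, 1, 1, 6]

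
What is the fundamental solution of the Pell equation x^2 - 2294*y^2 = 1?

First expand sqrt(2294) as a continued fraction. With x_i = (sqrt(2294) + m_i)/d_i and (m_0, d_0) = (0, 1): a_0 = floor(sqrt(2294)) = 47, since 47^2 = 2209 <= 2294 < 2304 = 48^2.
Iterate m_{i+1} = d_i*a_i - m_i, d_{i+1} = (2294 - m_{i+1}^2)/d_i, a_{i+1} = floor((a_0 + m_{i+1})/d_{i+1}):
  m_1 = 1*47 - 0 = 47, d_1 = (2294 - 47^2)/1 = 85/1 = 85, a_1 = floor((47 + 47)/85) = 1.
  m_2 = 85*1 - 47 = 38, d_2 = (2294 - 38^2)/85 = 850/85 = 10, a_2 = floor((47 + 38)/10) = 8.
  m_3 = 10*8 - 38 = 42, d_3 = (2294 - 42^2)/10 = 530/10 = 53, a_3 = floor((47 + 42)/53) = 1.
  m_4 = 53*1 - 42 = 11, d_4 = (2294 - 11^2)/53 = 2173/53 = 41, a_4 = floor((47 + 11)/41) = 1.
  m_5 = 41*1 - 11 = 30, d_5 = (2294 - 30^2)/41 = 1394/41 = 34, a_5 = floor((47 + 30)/34) = 2.
  m_6 = 34*2 - 30 = 38, d_6 = (2294 - 38^2)/34 = 850/34 = 25, a_6 = floor((47 + 38)/25) = 3.
  m_7 = 25*3 - 38 = 37, d_7 = (2294 - 37^2)/25 = 925/25 = 37, a_7 = floor((47 + 37)/37) = 2.
  m_8 = 37*2 - 37 = 37, d_8 = (2294 - 37^2)/37 = 925/37 = 25, a_8 = floor((47 + 37)/25) = 3.
  m_9 = 25*3 - 37 = 38, d_9 = (2294 - 38^2)/25 = 850/25 = 34, a_9 = floor((47 + 38)/34) = 2.
  m_10 = 34*2 - 38 = 30, d_10 = (2294 - 30^2)/34 = 1394/34 = 41, a_10 = floor((47 + 30)/41) = 1.
  m_11 = 41*1 - 30 = 11, d_11 = (2294 - 11^2)/41 = 2173/41 = 53, a_11 = floor((47 + 11)/53) = 1.
  m_12 = 53*1 - 11 = 42, d_12 = (2294 - 42^2)/53 = 530/53 = 10, a_12 = floor((47 + 42)/10) = 8.
  m_13 = 10*8 - 42 = 38, d_13 = (2294 - 38^2)/10 = 850/10 = 85, a_13 = floor((47 + 38)/85) = 1.
  m_14 = 85*1 - 38 = 47, d_14 = (2294 - 47^2)/85 = 85/85 = 1, a_14 = floor((47 + 47)/1) = 94.
  m_15 = 1*94 - 47 = 47, d_15 = (2294 - 47^2)/1 = 85/1 = 85: (m_15, d_15) = (m_1, d_1) = (47, 85), so from here the quotients repeat a_1, ..., a_14; the period length is 14.
So sqrt(2294) = [47; (1, 8, 1, 1, 2, 3, 2, 3, 2, 1, 1, 8, 1, 94)] with period length k = 14.
k is even, so the fundamental solution of x^2 - 2294y^2 = 1 is (p_{k-1}, q_{k-1}) = (p_13, q_13); compute convergents through index 13.
Convergents (p_i = a_i*p_{i-1} + p_{i-2}, q_i = a_i*q_{i-1} + q_{i-2} with p_{-2}=0, p_{-1}=1, q_{-2}=1, q_{-1}=0):
  i=0: a_0=47, p_0 = 47*1 + 0 = 47, q_0 = 47*0 + 1 = 1.
  i=1: a_1=1, p_1 = 1*47 + 1 = 48, q_1 = 1*1 + 0 = 1.
  i=2: a_2=8, p_2 = 8*48 + 47 = 431, q_2 = 8*1 + 1 = 9.
  i=3: a_3=1, p_3 = 1*431 + 48 = 479, q_3 = 1*9 + 1 = 10.
  i=4: a_4=1, p_4 = 1*479 + 431 = 910, q_4 = 1*10 + 9 = 19.
  i=5: a_5=2, p_5 = 2*910 + 479 = 2299, q_5 = 2*19 + 10 = 48.
  i=6: a_6=3, p_6 = 3*2299 + 910 = 7807, q_6 = 3*48 + 19 = 163.
  i=7: a_7=2, p_7 = 2*7807 + 2299 = 17913, q_7 = 2*163 + 48 = 374.
  i=8: a_8=3, p_8 = 3*17913 + 7807 = 61546, q_8 = 3*374 + 163 = 1285.
  i=9: a_9=2, p_9 = 2*61546 + 17913 = 141005, q_9 = 2*1285 + 374 = 2944.
  i=10: a_10=1, p_10 = 1*141005 + 61546 = 202551, q_10 = 1*2944 + 1285 = 4229.
  i=11: a_11=1, p_11 = 1*202551 + 141005 = 343556, q_11 = 1*4229 + 2944 = 7173.
  i=12: a_12=8, p_12 = 8*343556 + 202551 = 2950999, q_12 = 8*7173 + 4229 = 61613.
  i=13: a_13=1, p_13 = 1*2950999 + 343556 = 3294555, q_13 = 1*61613 + 7173 = 68786.
Check: 3294555^2 - 2294*68786^2 = 10854092648025 - 10854092648024 = 1, so (x, y) = (3294555, 68786) solves the equation, and by the theorem it is the least positive solution.

(x, y) = (3294555, 68786)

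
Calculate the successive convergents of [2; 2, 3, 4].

Using the convergent recurrence p_i = a_i*p_{i-1} + p_{i-2}, q_i = a_i*q_{i-1} + q_{i-2} with p_{-2}=0, p_{-1}=1, q_{-2}=1, q_{-1}=0:
  i=0: a_0=2, p_0 = 2*1 + 0 = 2, q_0 = 2*0 + 1 = 1.
  i=1: a_1=2, p_1 = 2*2 + 1 = 5, q_1 = 2*1 + 0 = 2.
  i=2: a_2=3, p_2 = 3*5 + 2 = 17, q_2 = 3*2 + 1 = 7.
  i=3: a_3=4, p_3 = 4*17 + 5 = 73, q_3 = 4*7 + 2 = 30.

2/1, 5/2, 17/7, 73/30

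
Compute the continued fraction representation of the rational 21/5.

Run the Euclidean algorithm on 21 and 5; the successive quotients are the partial quotients a_0, a_1, ... (each step inverts the fractional part left over by the previous one):
  21 = 4*5 + 1, so a_0 = 4.
  5 = 5*1 + 0, so a_1 = 5.
The remainder reaches 0 after 2 divisions, so the expansion has 2 partial quotients, read off in order.

[4; 5]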